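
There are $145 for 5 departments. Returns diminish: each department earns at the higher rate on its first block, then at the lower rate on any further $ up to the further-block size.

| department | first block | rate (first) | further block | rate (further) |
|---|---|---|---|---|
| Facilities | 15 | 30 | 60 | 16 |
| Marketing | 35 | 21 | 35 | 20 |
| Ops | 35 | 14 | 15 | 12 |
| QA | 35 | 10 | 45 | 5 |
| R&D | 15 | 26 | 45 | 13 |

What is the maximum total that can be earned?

2995

Order all 10 blocks by rate: Facilities/tier1 30 > R&D/tier1 26 > Marketing/tier1 21 > Marketing/tier2 20 > Facilities/tier2 16 > Ops/tier1 14 > R&D/tier2 13 > Ops/tier2 12 > QA/tier1 10 > QA/tier2 5.
Fill Facilities tier1 block (15 at 30) — 130 left.
R&D/tier1 (26): +15 — 115 left.
Fill Marketing tier1 block (35 at 21) — 80 left.
Fill Marketing tier2 block (35 at 20) — 45 left.
Facilities/tier2: +45 of 60 at 16; pool empty.
Total = 30×15 + 26×15 + 21×35 + 20×35 + 16×45 = 2995.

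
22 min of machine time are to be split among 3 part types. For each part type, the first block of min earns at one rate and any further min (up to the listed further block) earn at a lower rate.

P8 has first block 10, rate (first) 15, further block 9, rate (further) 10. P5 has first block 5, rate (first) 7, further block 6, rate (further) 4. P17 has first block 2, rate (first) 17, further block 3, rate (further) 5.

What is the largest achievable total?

281

Rank every tier by rate: P17/tier1 17 > P8/tier1 15 > P8/tier2 10 > P5/tier1 7 > P17/tier2 5 > P5/tier2 4.
P17 tier1 at 17: fill all 2 → 20 left.
P8/tier1 (15): +10 → 10 left.
P8 tier2 at 10: fill all 9 → 1 left.
P5/tier1: +1 of 5 at 7; pool empty.
Total = 17×2 + 15×10 + 10×9 + 7×1 = 281.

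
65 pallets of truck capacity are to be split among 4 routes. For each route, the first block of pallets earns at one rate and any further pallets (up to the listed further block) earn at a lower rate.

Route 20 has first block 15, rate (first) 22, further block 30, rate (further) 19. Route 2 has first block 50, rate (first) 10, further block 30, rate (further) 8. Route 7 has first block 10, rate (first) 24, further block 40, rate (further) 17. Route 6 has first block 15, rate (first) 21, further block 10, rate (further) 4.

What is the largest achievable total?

1360

Order all 8 blocks by rate: Route 7/first 24 > Route 20/first 22 > Route 6/first 21 > Route 20/second 19 > Route 7/second 17 > Route 2/first 10 > Route 2/second 8 > Route 6/second 4.
Fill Route 7 first block (10 at 24) → 55 left.
Route 20/first (22): +15 → 40 left.
Fill Route 6 first block (15 at 21) → 25 left.
Route 20 second at 19: only 25 left, fill 25.
Total = 24×10 + 22×15 + 21×15 + 19×25 = 1360.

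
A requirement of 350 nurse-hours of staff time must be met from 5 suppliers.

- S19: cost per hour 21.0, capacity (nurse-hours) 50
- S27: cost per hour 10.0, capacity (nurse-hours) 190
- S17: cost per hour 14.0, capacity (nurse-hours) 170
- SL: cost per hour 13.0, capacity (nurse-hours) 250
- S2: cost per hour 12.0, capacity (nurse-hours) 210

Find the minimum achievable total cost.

Use suppliers in increasing cost order.
S27 at 10.0: take all 190 nurse-hours → 160 still needed.
S2 (12.0): take the remaining 160 → done.
SL, S17, S19: unused.
Cost = 190×10.0 + 160×12.0 = 3820.

3820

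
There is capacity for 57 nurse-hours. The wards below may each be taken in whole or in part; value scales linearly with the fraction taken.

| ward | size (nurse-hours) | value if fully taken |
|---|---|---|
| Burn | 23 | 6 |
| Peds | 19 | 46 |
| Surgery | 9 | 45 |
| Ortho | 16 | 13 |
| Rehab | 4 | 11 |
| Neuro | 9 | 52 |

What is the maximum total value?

167

Best value per unit of size first: Neuro 52/9≈5.78, Surgery 45/9≈5, Rehab 11/4≈2.75, Peds 46/19≈2.42, Ortho 13/16≈0.812, Burn 6/23≈0.261.
Take all of Neuro (9 nurse-hours, value 52) — 48 nurse-hours left.
Surgery: take in full, 9 nurse-hours for value 45 — 39 left.
Take all of Rehab (4 nurse-hours, value 11) — 35 nurse-hours left.
All 19 nurse-hours of Peds fit (value 46) — 16 remain.
Ortho: take in full, 16 nurse-hours for value 13 — 0 left.
Total value = 167.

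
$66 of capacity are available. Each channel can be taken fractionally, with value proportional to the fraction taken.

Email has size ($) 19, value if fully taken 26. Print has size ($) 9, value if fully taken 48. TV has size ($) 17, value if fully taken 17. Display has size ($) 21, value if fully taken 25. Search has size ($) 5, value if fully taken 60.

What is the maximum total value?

171

Sort by value density: Search 60/5≈12, Print 48/9≈5.33, Email 26/19≈1.37, Display 25/21≈1.19, TV 17/17≈1.
Take all of Search (5 $, value 60) ; 61 $ left.
Take all of Print (9 $, value 48) ; 52 $ left.
Email: take in full, 19 $ for value 26 ; 33 left.
All 21 $ of Display fit (value 25) ; 12 remain.
Fill the last 12 $ with part of TV: 12/17 of it earns 12.
Total value = 171.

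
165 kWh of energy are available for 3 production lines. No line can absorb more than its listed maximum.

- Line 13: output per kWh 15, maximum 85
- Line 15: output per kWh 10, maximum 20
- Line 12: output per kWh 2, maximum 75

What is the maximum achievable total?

Order the production lines by output per kWh: Line 13 15 > Line 15 10 > Line 12 2.
Line 13 takes 85 to reach its cap of 85 — 80 left.
Line 15 takes 20 to reach its cap of 20 — 60 left.
Line 12 has room for 75 but only 60 remain, so it gets 60.
Total = 15×85 + 10×20 + 2×60 = 1595.

1595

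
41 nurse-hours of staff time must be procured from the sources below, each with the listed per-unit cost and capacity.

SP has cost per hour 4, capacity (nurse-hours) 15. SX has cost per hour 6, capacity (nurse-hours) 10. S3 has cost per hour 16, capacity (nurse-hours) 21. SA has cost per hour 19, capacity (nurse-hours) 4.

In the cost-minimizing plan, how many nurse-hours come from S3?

16

Fill from the cheapest source first.
SP (4): use full 15 — 26 nurse-hours to go.
SX (6): use full 10 — 16 nurse-hours to go.
S3 (16): take the remaining 16 — done.
SA: unused.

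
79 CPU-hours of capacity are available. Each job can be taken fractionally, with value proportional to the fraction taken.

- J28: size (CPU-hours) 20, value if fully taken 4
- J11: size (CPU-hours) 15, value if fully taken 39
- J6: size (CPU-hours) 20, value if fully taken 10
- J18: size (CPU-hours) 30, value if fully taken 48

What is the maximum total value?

99.8

Sort by value density: J11 39/15≈2.6, J18 48/30≈1.6, J6 10/20≈0.5, J28 4/20≈0.2.
All 15 CPU-hours of J11 fit (value 39) ; 64 remain.
All 30 CPU-hours of J18 fit (value 48) ; 34 remain.
All 20 CPU-hours of J6 fit (value 10) ; 14 remain.
14 CPU-hours left: a 14/20 share of J28 gives 4×14/20 = 2.8.
Total value = 99.8.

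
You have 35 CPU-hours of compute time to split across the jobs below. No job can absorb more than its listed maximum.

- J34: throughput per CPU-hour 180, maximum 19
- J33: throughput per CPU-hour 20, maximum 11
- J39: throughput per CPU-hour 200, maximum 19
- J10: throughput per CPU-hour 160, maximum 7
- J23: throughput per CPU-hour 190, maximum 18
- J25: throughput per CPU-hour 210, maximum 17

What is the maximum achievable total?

7170

Order the jobs by throughput per CPU-hour: J25 210 > J39 200 > J23 190 > J34 180 > J10 160 > J33 20.
Give J25 17 to hit its cap of 17 ; 18 left.
J39 has room for 19 but only 18 remain, so it gets 18.
Total = 200×18 + 210×17 = 7170.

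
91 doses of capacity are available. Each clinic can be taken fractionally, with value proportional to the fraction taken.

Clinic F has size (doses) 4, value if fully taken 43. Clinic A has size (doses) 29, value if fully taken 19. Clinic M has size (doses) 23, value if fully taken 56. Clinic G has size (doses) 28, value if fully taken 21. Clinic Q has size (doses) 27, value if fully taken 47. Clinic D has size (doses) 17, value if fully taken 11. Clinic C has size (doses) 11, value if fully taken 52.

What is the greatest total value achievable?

Best value per unit of size first: Clinic F 43/4≈10.8, Clinic C 52/11≈4.73, Clinic M 56/23≈2.43, Clinic Q 47/27≈1.74, Clinic G 21/28≈0.75, Clinic A 19/29≈0.655, Clinic D 11/17≈0.647.
Take all of Clinic F (4 doses, value 43) → 87 doses left.
Take all of Clinic C (11 doses, value 52) → 76 doses left.
All 23 doses of Clinic M fit (value 56) → 53 remain.
Take all of Clinic Q (27 doses, value 47) → 26 doses left.
Only 26 doses remain; take 26/28 of Clinic G for value 21×26/28 = 19.5.
Total value = 217.5.

217.5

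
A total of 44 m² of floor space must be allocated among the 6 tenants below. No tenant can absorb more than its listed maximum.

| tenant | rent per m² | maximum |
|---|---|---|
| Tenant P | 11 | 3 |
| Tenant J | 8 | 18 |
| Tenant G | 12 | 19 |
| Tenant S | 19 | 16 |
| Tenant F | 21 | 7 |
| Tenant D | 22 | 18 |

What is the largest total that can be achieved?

883

Rank by rent per m²: Tenant D 22 > Tenant F 21 > Tenant S 19 > Tenant G 12 > Tenant P 11 > Tenant J 8.
Tenant D takes 18 to reach its cap of 18 ; 26 left.
Tenant F takes 7 to reach its cap of 7 ; 19 left.
Tenant S takes 16 to reach its cap of 16 ; 3 left.
Tenant G: +3 (room for 19) → 3. Pool exhausted.
Total = 12×3 + 19×16 + 21×7 + 22×18 = 883.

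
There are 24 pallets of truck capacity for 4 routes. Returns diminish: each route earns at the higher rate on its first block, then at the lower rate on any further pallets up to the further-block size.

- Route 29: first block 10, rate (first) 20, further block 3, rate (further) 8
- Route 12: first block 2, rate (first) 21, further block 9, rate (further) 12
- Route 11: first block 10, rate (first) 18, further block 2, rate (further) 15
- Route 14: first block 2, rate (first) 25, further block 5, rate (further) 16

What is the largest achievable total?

472

Treat each block as its own option and order by rate: Route 14/T1 25 > Route 12/T1 21 > Route 29/T1 20 > Route 11/T1 18 > Route 14/T2 16 > Route 11/T2 15 > Route 12/T2 12 > Route 29/T2 8.
Route 14/T1 (25): +2 ; 22 left.
Fill Route 12 T1 block (2 at 21) ; 20 left.
Fill Route 29 T1 block (10 at 20) ; 10 left.
Route 11 T1 at 18: fill all 10 ; 0 left.
Total = 25×2 + 21×2 + 20×10 + 18×10 = 472.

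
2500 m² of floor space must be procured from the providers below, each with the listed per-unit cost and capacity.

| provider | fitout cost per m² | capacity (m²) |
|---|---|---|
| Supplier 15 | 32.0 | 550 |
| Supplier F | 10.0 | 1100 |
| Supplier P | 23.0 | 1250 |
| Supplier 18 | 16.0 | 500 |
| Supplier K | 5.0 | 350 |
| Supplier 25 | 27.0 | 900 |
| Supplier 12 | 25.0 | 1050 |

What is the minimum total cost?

33400

Fill from the cheapest provider first.
Supplier K at 5.0: take all 350 m² → 2150 still needed.
Supplier F at 10.0: take all 1100 m² → 1050 still needed.
Supplier 18 (16.0): use full 500 → 550 m² to go.
Supplier P at 23.0: take 550 of its 1250 → requirement met.
Supplier 12, Supplier 25, Supplier 15: unused.
Cost = 350×5.0 + 1100×10.0 + 500×16.0 + 550×23.0 = 33400.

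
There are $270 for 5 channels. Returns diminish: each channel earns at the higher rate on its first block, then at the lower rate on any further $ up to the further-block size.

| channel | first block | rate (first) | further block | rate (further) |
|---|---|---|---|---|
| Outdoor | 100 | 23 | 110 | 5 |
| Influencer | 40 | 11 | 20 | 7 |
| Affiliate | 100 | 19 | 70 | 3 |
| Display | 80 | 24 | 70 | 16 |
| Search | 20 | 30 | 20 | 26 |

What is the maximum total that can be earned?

6290

Treat each block as its own option and order by rate: Search/T1 30 > Search/T2 26 > Display/T1 24 > Outdoor/T1 23 > Affiliate/T1 19 > Display/T2 16 > Influencer/T1 11 > Influencer/T2 7 > Outdoor/T2 5 > Affiliate/T2 3.
Fill Search T1 block (20 at 30) — 250 left.
Fill Search T2 block (20 at 26) — 230 left.
Display T1 at 24: fill all 80 — 150 left.
Outdoor/T1 (23): +100 — 50 left.
Affiliate/T1: +50 of 100 at 19; pool empty.
Total = 30×20 + 26×20 + 24×80 + 23×100 + 19×50 = 6290.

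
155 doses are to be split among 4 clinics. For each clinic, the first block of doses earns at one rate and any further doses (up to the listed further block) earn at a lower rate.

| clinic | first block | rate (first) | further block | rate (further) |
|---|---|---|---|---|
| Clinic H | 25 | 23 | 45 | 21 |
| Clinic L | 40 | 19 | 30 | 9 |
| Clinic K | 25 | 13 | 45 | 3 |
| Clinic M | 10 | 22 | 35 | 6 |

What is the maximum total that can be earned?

Treat each block as its own option and order by rate: Clinic H/tier1 23 > Clinic M/tier1 22 > Clinic H/tier2 21 > Clinic L/tier1 19 > Clinic K/tier1 13 > Clinic L/tier2 9 > Clinic M/tier2 6 > Clinic K/tier2 3.
Fill Clinic H tier1 block (25 at 23) ; 130 left.
Fill Clinic M tier1 block (10 at 22) ; 120 left.
Clinic H/tier2 (21): +45 ; 75 left.
Clinic L tier1 at 19: fill all 40 ; 35 left.
Clinic K tier1 at 13: fill all 25 ; 10 left.
Clinic L/tier2: +10 of 30 at 9; pool empty.
Total = 23×25 + 22×10 + 21×45 + 19×40 + 13×25 + 9×10 = 2915.

2915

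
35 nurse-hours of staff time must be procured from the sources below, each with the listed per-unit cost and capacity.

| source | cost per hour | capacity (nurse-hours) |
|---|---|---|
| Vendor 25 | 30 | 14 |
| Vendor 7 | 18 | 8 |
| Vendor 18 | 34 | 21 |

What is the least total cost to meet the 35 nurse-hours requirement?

1006

Fill from the cheapest source first.
Take 8 from Vendor 7 at 18 ; need 27 more.
Vendor 25 at 30: take all 14 nurse-hours ; 13 still needed.
Take 13 from Vendor 18 at 34 to finish.
Cost = 8×18 + 14×30 + 13×34 = 1006.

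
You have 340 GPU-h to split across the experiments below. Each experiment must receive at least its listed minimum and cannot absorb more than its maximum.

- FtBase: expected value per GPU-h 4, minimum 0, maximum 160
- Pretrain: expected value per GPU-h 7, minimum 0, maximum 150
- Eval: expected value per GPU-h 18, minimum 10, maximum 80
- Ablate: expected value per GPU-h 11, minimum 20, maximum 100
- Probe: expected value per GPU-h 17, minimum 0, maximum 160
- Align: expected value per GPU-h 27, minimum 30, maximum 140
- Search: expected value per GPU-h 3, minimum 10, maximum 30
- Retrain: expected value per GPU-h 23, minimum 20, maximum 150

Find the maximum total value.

7840

Meeting every minimum uses 0+0+10+20+0+30+10+20 = 90 GPU-h, leaving 250.
Order the experiments by expected value per GPU-h: Align 27 > Retrain 23 > Eval 18 > Probe 17 > Ablate 11 > Pretrain 7 > FtBase 4 > Search 3.
Align: +110 to 140 (cap) — 140 left.
Give Retrain 130 more to hit its cap of 150 — 10 left.
Eval: +10 (room for 70) → 20. Pool exhausted.
Total = 18×20 + 11×20 + 27×140 + 3×10 + 23×150 = 7840.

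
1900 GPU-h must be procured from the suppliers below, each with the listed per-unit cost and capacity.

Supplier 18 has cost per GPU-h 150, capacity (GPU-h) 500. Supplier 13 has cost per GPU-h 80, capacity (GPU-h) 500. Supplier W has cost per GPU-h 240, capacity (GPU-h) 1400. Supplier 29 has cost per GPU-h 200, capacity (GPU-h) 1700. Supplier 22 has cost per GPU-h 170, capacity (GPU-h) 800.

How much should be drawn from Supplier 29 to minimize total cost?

Cheapest first:
Supplier 13 at 80: take all 500 GPU-h → 1400 still needed.
Supplier 18 at 150: take all 500 GPU-h → 900 still needed.
Take 800 from Supplier 22 at 170 → need 100 more.
Supplier 29 at 200: take 100 of its 1700 → requirement met.
Supplier W: unused.

100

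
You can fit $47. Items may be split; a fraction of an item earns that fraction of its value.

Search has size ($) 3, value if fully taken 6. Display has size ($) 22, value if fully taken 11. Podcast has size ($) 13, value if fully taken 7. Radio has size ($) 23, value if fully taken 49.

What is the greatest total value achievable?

66

Best value per unit of size first: Radio 49/23≈2.13, Search 6/3≈2, Podcast 7/13≈0.538, Display 11/22≈0.5.
Take all of Radio (23 $, value 49) — 24 $ left.
Search: take in full, 3 $ for value 6 — 21 left.
All 13 $ of Podcast fit (value 7) — 8 remain.
8 $ left: a 8/22 share of Display gives 11×8/22 = 4.
Total value = 66.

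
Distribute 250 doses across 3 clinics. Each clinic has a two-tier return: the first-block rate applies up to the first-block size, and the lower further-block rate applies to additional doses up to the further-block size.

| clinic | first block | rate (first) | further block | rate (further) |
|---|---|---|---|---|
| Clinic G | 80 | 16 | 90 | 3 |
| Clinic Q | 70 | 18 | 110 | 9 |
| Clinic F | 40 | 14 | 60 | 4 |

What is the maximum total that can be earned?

Order all 6 blocks by rate: Clinic Q/first 18 > Clinic G/first 16 > Clinic F/first 14 > Clinic Q/second 9 > Clinic F/second 4 > Clinic G/second 3.
Fill Clinic Q first block (70 at 18) → 180 left.
Fill Clinic G first block (80 at 16) → 100 left.
Clinic F/first (14): +40 → 60 left.
Clinic Q second at 9: only 60 left, fill 60.
Total = 18×70 + 16×80 + 14×40 + 9×60 = 3640.

3640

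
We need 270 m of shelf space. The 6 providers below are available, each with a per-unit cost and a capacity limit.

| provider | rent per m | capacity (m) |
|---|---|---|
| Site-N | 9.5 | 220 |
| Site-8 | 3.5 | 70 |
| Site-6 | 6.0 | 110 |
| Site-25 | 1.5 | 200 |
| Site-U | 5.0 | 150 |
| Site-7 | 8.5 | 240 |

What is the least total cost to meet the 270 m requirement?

545

Cheapest first:
Take 200 from Site-25 at 1.5 → need 70 more.
Site-8 (3.5): use full 70 → 0 m to go.
Site-U, Site-6, Site-7, Site-N: unused.
Cost = 200×1.5 + 70×3.5 = 545.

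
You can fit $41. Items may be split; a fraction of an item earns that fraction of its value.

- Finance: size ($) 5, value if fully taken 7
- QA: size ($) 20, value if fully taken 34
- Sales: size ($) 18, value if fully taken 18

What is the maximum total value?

57

Sort by value density: QA 34/20≈1.7, Finance 7/5≈1.4, Sales 18/18≈1.
Take all of QA (20 $, value 34) → 21 $ left.
Take all of Finance (5 $, value 7) → 16 $ left.
Only 16 $ remain; take 16/18 of Sales for value 18×16/18 = 16.
Total value = 57.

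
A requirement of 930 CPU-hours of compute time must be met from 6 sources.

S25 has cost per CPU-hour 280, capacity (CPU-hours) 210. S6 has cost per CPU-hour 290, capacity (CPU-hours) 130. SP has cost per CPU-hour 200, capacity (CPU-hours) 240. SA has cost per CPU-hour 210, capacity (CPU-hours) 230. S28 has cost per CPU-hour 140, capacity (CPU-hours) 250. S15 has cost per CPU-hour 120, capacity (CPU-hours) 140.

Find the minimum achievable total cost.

167700

Fill from the cheapest source first.
S15 at 120: take all 140 CPU-hours → 790 still needed.
S28 at 140: take all 250 CPU-hours → 540 still needed.
SP at 200: take all 240 CPU-hours → 300 still needed.
SA (210): use full 230 → 70 CPU-hours to go.
Take 70 from S25 at 280 to finish.
S6: unused.
Cost = 140×120 + 250×140 + 240×200 + 230×210 + 70×280 = 167700.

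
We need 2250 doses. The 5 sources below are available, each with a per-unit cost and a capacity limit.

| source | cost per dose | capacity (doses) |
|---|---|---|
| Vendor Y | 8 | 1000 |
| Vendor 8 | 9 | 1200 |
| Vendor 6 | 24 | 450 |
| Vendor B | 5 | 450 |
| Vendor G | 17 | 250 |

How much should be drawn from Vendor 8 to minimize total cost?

Cheapest first:
Vendor B (5): use full 450 ; 1800 doses to go.
Take 1000 from Vendor Y at 8 ; need 800 more.
Vendor 8 (9): take the remaining 800 ; done.
Vendor G, Vendor 6: unused.

800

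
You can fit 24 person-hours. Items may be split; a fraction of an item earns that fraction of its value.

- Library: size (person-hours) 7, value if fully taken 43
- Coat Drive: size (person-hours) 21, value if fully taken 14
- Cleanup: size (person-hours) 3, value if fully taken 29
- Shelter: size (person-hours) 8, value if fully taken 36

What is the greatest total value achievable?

112

Rank by value-to-size ratio: Cleanup 29/3≈9.67, Library 43/7≈6.14, Shelter 36/8≈4.5, Coat Drive 14/21≈0.667.
All 3 person-hours of Cleanup fit (value 29) → 21 remain.
Library: take in full, 7 person-hours for value 43 → 14 left.
All 8 person-hours of Shelter fit (value 36) → 6 remain.
6 person-hours left: a 6/21 share of Coat Drive gives 14×6/21 = 4.
Total value = 112.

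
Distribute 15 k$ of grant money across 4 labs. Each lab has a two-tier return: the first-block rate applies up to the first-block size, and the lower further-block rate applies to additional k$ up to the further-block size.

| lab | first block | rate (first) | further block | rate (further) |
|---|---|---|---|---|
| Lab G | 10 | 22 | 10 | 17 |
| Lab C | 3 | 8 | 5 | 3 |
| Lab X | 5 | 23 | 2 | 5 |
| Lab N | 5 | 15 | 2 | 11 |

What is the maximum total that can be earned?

Rank every tier by rate: Lab X/T1 23 > Lab G/T1 22 > Lab G/T2 17 > Lab N/T1 15 > Lab N/T2 11 > Lab C/T1 8 > Lab X/T2 5 > Lab C/T2 3.
Lab X/T1 (23): +5 — 10 left.
Lab G T1 at 22: fill all 10 — 0 left.
Total = 23×5 + 22×10 = 335.

335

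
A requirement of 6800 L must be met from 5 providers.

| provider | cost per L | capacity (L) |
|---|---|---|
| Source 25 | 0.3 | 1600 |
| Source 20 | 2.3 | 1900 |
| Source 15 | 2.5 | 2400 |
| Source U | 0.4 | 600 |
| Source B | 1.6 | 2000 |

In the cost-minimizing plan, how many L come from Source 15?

Use providers in increasing cost order.
Source 25 at 0.3: take all 1600 L ; 5200 still needed.
Source U (0.4): use full 600 ; 4600 L to go.
Source B (1.6): use full 2000 ; 2600 L to go.
Source 20 (2.3): use full 1900 ; 700 L to go.
Source 15 (2.5): take the remaining 700 ; done.

700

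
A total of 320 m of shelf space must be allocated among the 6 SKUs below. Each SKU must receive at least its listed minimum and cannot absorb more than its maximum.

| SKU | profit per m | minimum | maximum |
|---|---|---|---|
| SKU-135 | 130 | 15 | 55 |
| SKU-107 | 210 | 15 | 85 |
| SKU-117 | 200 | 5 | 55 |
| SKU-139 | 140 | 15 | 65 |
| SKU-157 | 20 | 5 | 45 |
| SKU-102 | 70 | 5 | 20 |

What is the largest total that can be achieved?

Meeting every minimum uses 15+15+5+15+5+5 = 60 m, leaving 260.
Highest profit per m first: SKU-107 210 > SKU-117 200 > SKU-139 140 > SKU-135 130 > SKU-102 70 > SKU-157 20.
SKU-107: +70 to 85 (cap) → 190 left.
SKU-117 takes 50 more to reach its cap of 55 → 140 left.
Give SKU-139 50 more to hit its cap of 65 → 90 left.
SKU-135: +40 to 55 (cap) → 50 left.
SKU-102: +15 to 20 (cap) → 35 left.
SKU-157: +35 (room for 40) → 40. Pool exhausted.
Total = 130×55 + 210×85 + 200×55 + 140×65 + 20×40 + 70×20 = 47300.

47300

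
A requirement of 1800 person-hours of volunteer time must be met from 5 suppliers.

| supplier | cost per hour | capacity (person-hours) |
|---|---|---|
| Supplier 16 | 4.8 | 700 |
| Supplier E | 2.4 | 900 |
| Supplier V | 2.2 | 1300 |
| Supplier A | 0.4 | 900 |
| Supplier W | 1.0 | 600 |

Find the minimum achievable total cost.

1620

Cheapest first:
Supplier A at 0.4: take all 900 person-hours ; 900 still needed.
Take 600 from Supplier W at 1.0 ; need 300 more.
Take 300 from Supplier V at 2.2 to finish.
Supplier E, Supplier 16: unused.
Cost = 900×0.4 + 600×1.0 + 300×2.2 = 1620.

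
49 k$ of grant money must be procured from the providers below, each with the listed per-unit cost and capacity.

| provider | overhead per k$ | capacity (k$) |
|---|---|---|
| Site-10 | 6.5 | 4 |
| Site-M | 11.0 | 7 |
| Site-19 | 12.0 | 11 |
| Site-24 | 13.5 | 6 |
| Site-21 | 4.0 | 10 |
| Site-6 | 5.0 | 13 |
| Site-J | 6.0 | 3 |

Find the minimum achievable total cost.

371.5

Fill from the cheapest provider first.
Site-21 at 4.0: take all 10 k$ — 39 still needed.
Site-6 at 5.0: take all 13 k$ — 26 still needed.
Site-J (6.0): use full 3 — 23 k$ to go.
Take 4 from Site-10 at 6.5 — need 19 more.
Site-M (11.0): use full 7 — 12 k$ to go.
Site-19 (12.0): use full 11 — 1 k$ to go.
Site-24 at 13.5: take 1 of its 6 — requirement met.
Cost = 10×4.0 + 13×5.0 + 3×6.0 + 4×6.5 + 7×11.0 + 11×12.0 + 1×13.5 = 371.5.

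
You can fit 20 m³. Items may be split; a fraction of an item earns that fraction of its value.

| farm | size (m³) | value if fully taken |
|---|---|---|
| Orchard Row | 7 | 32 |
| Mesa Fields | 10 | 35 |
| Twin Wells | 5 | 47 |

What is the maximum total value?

107

Best value per unit of size first: Twin Wells 47/5≈9.4, Orchard Row 32/7≈4.57, Mesa Fields 35/10≈3.5.
Take all of Twin Wells (5 m³, value 47) — 15 m³ left.
Take all of Orchard Row (7 m³, value 32) — 8 m³ left.
Only 8 m³ remain; take 8/10 of Mesa Fields for value 35×8/10 = 28.
Total value = 107.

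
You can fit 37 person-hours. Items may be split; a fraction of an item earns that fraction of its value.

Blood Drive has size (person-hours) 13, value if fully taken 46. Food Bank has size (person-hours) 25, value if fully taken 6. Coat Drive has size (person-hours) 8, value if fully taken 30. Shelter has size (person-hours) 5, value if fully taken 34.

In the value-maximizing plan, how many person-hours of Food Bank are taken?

Best value per unit of size first: Shelter 34/5≈6.8, Coat Drive 30/8≈3.75, Blood Drive 46/13≈3.54, Food Bank 6/25≈0.24.
Take all of Shelter (5 person-hours, value 34) — 32 person-hours left.
Coat Drive: take in full, 8 person-hours for value 30 — 24 left.
All 13 person-hours of Blood Drive fit (value 46) — 11 remain.
Only 11 person-hours remain; take 11/25 of Food Bank for value 6×11/25 = 2.64.

11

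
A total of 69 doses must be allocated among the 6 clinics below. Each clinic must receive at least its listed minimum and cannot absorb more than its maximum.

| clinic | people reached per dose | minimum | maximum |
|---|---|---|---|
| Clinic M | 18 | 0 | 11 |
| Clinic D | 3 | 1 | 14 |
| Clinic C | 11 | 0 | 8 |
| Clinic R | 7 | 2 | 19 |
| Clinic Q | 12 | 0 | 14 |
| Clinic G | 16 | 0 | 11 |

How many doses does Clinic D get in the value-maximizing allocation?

Meeting every minimum uses 0+1+0+2+0+0 = 3 doses, leaving 66.
Highest people reached per dose first: Clinic M 18 > Clinic G 16 > Clinic Q 12 > Clinic C 11 > Clinic R 7 > Clinic D 3.
Give Clinic M 11 more to hit its cap of 11 — 55 left.
Clinic G: +11 to 11 (cap) — 44 left.
Clinic Q takes 14 more to reach its cap of 14 — 30 left.
Clinic C takes 8 more to reach its cap of 8 — 22 left.
Clinic R takes 17 more to reach its cap of 19 — 5 left.
Clinic D: +5 (room for 13) → 6. Pool exhausted.

6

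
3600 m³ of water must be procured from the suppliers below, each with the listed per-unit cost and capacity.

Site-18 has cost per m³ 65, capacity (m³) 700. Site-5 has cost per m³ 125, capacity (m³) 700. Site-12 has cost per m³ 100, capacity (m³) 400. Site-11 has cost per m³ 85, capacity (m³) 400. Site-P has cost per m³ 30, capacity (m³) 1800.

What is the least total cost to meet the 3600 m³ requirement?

211000

Fill from the cheapest supplier first.
Take 1800 from Site-P at 30 ; need 1800 more.
Site-18 (65): use full 700 ; 1100 m³ to go.
Site-11 at 85: take all 400 m³ ; 700 still needed.
Site-12 at 100: take all 400 m³ ; 300 still needed.
Site-5 at 125: take 300 of its 700 ; requirement met.
Cost = 1800×30 + 700×65 + 400×85 + 400×100 + 300×125 = 211000.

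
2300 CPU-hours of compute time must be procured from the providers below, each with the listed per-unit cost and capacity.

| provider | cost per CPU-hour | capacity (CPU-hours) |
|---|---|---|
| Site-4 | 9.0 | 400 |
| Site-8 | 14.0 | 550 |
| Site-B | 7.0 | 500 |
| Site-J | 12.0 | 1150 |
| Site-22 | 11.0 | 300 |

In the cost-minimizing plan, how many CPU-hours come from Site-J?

1100

Fill from the cheapest provider first.
Take 500 from Site-B at 7.0 ; need 1800 more.
Site-4 at 9.0: take all 400 CPU-hours ; 1400 still needed.
Take 300 from Site-22 at 11.0 ; need 1100 more.
Site-J at 12.0: take 1100 of its 1150 ; requirement met.
Site-8: unused.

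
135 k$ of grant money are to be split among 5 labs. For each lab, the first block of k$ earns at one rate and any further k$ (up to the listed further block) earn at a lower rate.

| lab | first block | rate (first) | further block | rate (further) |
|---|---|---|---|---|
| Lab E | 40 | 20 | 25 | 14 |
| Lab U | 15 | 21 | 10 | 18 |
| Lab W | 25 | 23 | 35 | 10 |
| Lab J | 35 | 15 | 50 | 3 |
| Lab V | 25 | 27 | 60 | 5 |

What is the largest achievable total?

Order all 10 blocks by rate: Lab V/T1 27 > Lab W/T1 23 > Lab U/T1 21 > Lab E/T1 20 > Lab U/T2 18 > Lab J/T1 15 > Lab E/T2 14 > Lab W/T2 10 > Lab V/T2 5 > Lab J/T2 3.
Lab V T1 at 27: fill all 25 — 110 left.
Lab W/T1 (23): +25 — 85 left.
Lab U T1 at 21: fill all 15 — 70 left.
Lab E/T1 (20): +40 — 30 left.
Fill Lab U T2 block (10 at 18) — 20 left.
20 remain; put them into Lab J T1 at 15.
Total = 27×25 + 23×25 + 21×15 + 20×40 + 18×10 + 15×20 = 2845.

2845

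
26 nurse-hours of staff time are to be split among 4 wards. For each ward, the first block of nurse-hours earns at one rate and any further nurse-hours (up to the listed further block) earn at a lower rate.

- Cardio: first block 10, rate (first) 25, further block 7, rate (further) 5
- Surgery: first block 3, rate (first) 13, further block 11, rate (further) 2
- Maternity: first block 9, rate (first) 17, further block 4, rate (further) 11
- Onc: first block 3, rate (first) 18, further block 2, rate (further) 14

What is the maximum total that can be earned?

511

Rank every tier by rate: Cardio/first 25 > Onc/first 18 > Maternity/first 17 > Onc/second 14 > Surgery/first 13 > Maternity/second 11 > Cardio/second 5 > Surgery/second 2.
Fill Cardio first block (10 at 25) — 16 left.
Onc/first (18): +3 — 13 left.
Fill Maternity first block (9 at 17) — 4 left.
Onc second at 14: fill all 2 — 2 left.
2 remain; put them into Surgery first at 13.
Total = 25×10 + 18×3 + 17×9 + 14×2 + 13×2 = 511.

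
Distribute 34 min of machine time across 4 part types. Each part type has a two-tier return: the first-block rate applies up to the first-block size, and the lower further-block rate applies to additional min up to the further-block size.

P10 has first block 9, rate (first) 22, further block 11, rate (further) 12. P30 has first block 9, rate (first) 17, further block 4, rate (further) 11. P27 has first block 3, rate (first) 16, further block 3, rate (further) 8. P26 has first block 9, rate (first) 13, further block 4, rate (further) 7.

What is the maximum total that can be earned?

Treat each block as its own option and order by rate: P10/first 22 > P30/first 17 > P27/first 16 > P26/first 13 > P10/second 12 > P30/second 11 > P27/second 8 > P26/second 7.
P10/first (22): +9 → 25 left.
Fill P30 first block (9 at 17) → 16 left.
P27 first at 16: fill all 3 → 13 left.
P26/first (13): +9 → 4 left.
P10/second: +4 of 11 at 12; pool empty.
Total = 22×9 + 17×9 + 16×3 + 13×9 + 12×4 = 564.

564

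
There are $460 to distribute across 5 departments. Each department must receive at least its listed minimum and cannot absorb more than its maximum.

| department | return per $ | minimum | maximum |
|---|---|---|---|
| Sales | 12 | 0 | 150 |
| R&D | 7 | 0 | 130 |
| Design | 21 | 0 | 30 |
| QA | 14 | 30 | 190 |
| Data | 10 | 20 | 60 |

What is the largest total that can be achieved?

5900

Meeting every minimum uses 0+0+0+30+20 = 50 $, leaving 410.
Rank by return per $: Design 21 > QA 14 > Sales 12 > Data 10 > R&D 7.
Design takes 30 more to reach its cap of 30 — 380 left.
Give QA 160 more to hit its cap of 190 — 220 left.
Sales: +150 to 150 (cap) — 70 left.
Give Data 40 more to hit its cap of 60 — 30 left.
R&D: +30 (room for 130) → 30. Pool exhausted.
Total = 12×150 + 7×30 + 21×30 + 14×190 + 10×60 = 5900.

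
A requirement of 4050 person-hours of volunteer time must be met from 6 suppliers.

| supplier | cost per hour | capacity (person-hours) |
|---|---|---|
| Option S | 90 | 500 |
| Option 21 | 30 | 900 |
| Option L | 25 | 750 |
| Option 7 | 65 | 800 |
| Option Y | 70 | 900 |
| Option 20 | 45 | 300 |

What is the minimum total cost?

Fill from the cheapest supplier first.
Take 750 from Option L at 25 — need 3300 more.
Option 21 (30): use full 900 — 2400 person-hours to go.
Take 300 from Option 20 at 45 — need 2100 more.
Option 7 (65): use full 800 — 1300 person-hours to go.
Take 900 from Option Y at 70 — need 400 more.
Option S (90): take the remaining 400 — done.
Cost = 750×25 + 900×30 + 300×45 + 800×65 + 900×70 + 400×90 = 210250.

210250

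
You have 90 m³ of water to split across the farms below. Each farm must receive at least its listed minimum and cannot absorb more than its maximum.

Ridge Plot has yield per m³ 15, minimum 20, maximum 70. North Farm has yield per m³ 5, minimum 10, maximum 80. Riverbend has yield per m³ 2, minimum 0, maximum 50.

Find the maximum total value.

Meeting every minimum uses 20+10+0 = 30 m³, leaving 60.
Order the farms by yield per m³: Ridge Plot 15 > North Farm 5 > Riverbend 2.
Ridge Plot: +50 to 70 (cap) → 10 left.
North Farm: +10 (room for 70) → 20. Pool exhausted.
Total = 15×70 + 5×20 = 1150.

1150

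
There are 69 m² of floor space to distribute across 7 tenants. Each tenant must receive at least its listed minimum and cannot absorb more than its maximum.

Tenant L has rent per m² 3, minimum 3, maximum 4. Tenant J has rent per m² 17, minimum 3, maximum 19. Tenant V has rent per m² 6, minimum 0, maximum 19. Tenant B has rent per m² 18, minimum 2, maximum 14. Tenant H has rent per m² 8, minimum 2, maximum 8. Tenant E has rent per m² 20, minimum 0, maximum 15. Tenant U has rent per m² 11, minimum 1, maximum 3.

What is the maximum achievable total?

1023

Meeting every minimum uses 3+3+0+2+2+0+1 = 11 m², leaving 58.
Highest rent per m² first: Tenant E 20 > Tenant B 18 > Tenant J 17 > Tenant U 11 > Tenant H 8 > Tenant V 6 > Tenant L 3.
Give Tenant E 15 more to hit its cap of 15 → 43 left.
Tenant B: +12 to 14 (cap) → 31 left.
Tenant J takes 16 more to reach its cap of 19 → 15 left.
Tenant U takes 2 more to reach its cap of 3 → 13 left.
Tenant H: +6 to 8 (cap) → 7 left.
Only 7 left; Tenant V takes them to reach 7.
Total = 3×3 + 17×19 + 6×7 + 18×14 + 8×8 + 20×15 + 11×3 = 1023.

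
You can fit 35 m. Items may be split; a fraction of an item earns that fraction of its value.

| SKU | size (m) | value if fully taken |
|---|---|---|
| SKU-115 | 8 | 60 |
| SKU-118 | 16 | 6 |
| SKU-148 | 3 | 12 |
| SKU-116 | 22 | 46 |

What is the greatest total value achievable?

118.75

Best value per unit of size first: SKU-115 60/8≈7.5, SKU-148 12/3≈4, SKU-116 46/22≈2.09, SKU-118 6/16≈0.375.
SKU-115: take in full, 8 m for value 60 — 27 left.
SKU-148: take in full, 3 m for value 12 — 24 left.
SKU-116: take in full, 22 m for value 46 — 2 left.
Fill the last 2 m with part of SKU-118: 2/16 of it earns 0.75.
Total value = 118.75.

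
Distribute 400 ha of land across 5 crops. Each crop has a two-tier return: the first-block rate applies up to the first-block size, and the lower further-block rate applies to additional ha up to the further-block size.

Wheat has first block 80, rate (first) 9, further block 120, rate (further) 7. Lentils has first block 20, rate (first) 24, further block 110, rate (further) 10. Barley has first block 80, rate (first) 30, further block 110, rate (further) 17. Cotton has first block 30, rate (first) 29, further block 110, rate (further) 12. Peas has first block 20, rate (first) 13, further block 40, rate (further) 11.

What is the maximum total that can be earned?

7530

Treat each block as its own option and order by rate: Barley/first 30 > Cotton/first 29 > Lentils/first 24 > Barley/second 17 > Peas/first 13 > Cotton/second 12 > Peas/second 11 > Lentils/second 10 > Wheat/first 9 > Wheat/second 7.
Barley first at 30: fill all 80 — 320 left.
Fill Cotton first block (30 at 29) — 290 left.
Fill Lentils first block (20 at 24) — 270 left.
Barley/second (17): +110 — 160 left.
Fill Peas first block (20 at 13) — 140 left.
Fill Cotton second block (110 at 12) — 30 left.
Peas second at 11: only 30 left, fill 30.
Total = 30×80 + 29×30 + 24×20 + 17×110 + 13×20 + 12×110 + 11×30 = 7530.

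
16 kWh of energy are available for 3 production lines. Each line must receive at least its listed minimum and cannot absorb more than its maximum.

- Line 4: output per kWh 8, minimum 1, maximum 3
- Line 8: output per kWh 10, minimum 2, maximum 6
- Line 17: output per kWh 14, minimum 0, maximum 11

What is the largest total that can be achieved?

202

Meeting every minimum uses 1+2+0 = 3 kWh, leaving 13.
Order the production lines by output per kWh: Line 17 14 > Line 8 10 > Line 4 8.
Line 17 takes 11 more to reach its cap of 11 ; 2 left.
Line 8: +2 (room for 4) → 4. Pool exhausted.
Total = 8×1 + 10×4 + 14×11 = 202.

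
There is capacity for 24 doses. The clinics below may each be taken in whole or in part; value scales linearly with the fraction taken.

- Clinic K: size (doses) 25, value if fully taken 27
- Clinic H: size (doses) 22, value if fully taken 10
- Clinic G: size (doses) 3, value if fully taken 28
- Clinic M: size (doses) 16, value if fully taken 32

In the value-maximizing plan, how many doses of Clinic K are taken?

5

Sort by value density: Clinic G 28/3≈9.33, Clinic M 32/16≈2, Clinic K 27/25≈1.08, Clinic H 10/22≈0.455.
All 3 doses of Clinic G fit (value 28) — 21 remain.
Take all of Clinic M (16 doses, value 32) — 5 doses left.
5 doses left: a 5/25 share of Clinic K gives 27×5/25 = 5.4.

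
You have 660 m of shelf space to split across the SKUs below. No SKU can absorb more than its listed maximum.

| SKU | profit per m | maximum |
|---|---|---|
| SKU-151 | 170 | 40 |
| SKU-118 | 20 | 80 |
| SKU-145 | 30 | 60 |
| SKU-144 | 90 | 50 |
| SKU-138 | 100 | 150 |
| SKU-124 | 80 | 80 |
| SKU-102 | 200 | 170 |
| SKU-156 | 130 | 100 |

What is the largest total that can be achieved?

Highest profit per m first: SKU-102 200 > SKU-151 170 > SKU-156 130 > SKU-138 100 > SKU-144 90 > SKU-124 80 > SKU-145 30 > SKU-118 20.
SKU-102 takes 170 to reach its cap of 170 ; 490 left.
SKU-151: +40 to 40 (cap) ; 450 left.
Give SKU-156 100 to hit its cap of 100 ; 350 left.
SKU-138: +150 to 150 (cap) ; 200 left.
SKU-144 takes 50 to reach its cap of 50 ; 150 left.
Give SKU-124 80 to hit its cap of 80 ; 70 left.
SKU-145 takes 60 to reach its cap of 60 ; 10 left.
Only 10 left; SKU-118 takes them to reach 10.
Total = 170×40 + 20×10 + 30×60 + 90×50 + 100×150 + 80×80 + 200×170 + 130×100 = 81700.

81700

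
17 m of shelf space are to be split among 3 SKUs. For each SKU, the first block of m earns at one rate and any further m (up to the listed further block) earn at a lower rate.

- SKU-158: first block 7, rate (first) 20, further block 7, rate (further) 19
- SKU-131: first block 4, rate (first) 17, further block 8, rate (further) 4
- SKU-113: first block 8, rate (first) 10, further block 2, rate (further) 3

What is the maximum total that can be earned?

324

Treat each block as its own option and order by rate: SKU-158/first 20 > SKU-158/second 19 > SKU-131/first 17 > SKU-113/first 10 > SKU-131/second 4 > SKU-113/second 3.
Fill SKU-158 first block (7 at 20) → 10 left.
SKU-158/second (19): +7 → 3 left.
SKU-131 first at 17: only 3 left, fill 3.
Total = 20×7 + 19×7 + 17×3 = 324.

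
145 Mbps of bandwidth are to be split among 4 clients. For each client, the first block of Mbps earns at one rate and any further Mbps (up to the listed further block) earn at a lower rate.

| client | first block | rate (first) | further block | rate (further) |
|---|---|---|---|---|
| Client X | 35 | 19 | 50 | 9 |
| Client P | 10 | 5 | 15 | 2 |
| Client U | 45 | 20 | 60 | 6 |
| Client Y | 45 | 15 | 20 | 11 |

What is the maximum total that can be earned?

2460

Order all 8 blocks by rate: Client U/T1 20 > Client X/T1 19 > Client Y/T1 15 > Client Y/T2 11 > Client X/T2 9 > Client U/T2 6 > Client P/T1 5 > Client P/T2 2.
Client U/T1 (20): +45 — 100 left.
Client X/T1 (19): +35 — 65 left.
Client Y T1 at 15: fill all 45 — 20 left.
Client Y/T2 (11): +20 — 0 left.
Total = 20×45 + 19×35 + 15×45 + 11×20 = 2460.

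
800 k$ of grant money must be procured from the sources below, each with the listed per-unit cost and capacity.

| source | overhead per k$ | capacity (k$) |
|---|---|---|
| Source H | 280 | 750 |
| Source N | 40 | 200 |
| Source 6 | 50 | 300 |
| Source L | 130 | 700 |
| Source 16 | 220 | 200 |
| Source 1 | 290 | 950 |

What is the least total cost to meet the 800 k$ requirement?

62000

Fill from the cheapest source first.
Source N (40): use full 200 ; 600 k$ to go.
Source 6 at 50: take all 300 k$ ; 300 still needed.
Source L (130): take the remaining 300 ; done.
Source 16, Source H, Source 1: unused.
Cost = 200×40 + 300×50 + 300×130 = 62000.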